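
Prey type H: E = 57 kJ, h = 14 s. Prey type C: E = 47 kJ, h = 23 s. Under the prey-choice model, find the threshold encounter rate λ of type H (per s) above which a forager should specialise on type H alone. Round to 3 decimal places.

0.072 per s

The zero-one rule: include type C iff E₂/h₂ > λE₁/(1+λh₁). Equality gives the switch point.
λE₁h₂ = E₂ + λE₂h₁ ⇒ λ = E₂/(E₁h₂ − E₂h₁) = 47/(1311 − 658) = 0.07198 per s.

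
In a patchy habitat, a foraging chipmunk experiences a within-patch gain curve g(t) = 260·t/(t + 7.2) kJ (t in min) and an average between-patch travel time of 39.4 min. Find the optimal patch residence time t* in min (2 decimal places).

16.84 min

By the marginal value theorem, leave when the instantaneous gain rate g'(t) equals the habitat-wide average g(t)/(T + t).
g'(t) = 260·7.2/(t + 7.2)². Setting 260·7.2/(t+7.2)² = 260t/[(t+7.2)(39.4+t)] gives 7.2(39.4+t) = t(t+7.2), so t² = 7.2×39.4 = 283.7.
t* = √283.7 = 16.84 min.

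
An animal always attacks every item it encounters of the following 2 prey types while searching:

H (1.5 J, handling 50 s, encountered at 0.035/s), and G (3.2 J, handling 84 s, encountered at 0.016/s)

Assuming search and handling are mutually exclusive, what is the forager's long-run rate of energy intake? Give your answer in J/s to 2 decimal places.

R = (0.035×1.5 + 0.016×3.2) / (1 + 0.035×50 + 0.016×84) = 0.1037/4.094 = 0.02533 J/s.

0.03 J/s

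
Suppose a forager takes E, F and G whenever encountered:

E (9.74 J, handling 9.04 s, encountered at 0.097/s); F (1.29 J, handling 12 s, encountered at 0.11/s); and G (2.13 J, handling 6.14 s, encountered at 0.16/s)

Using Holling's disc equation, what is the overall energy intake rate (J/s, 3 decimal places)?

R = (0.097×9.74 + 0.11×1.29 + 0.16×2.13) / (1 + 0.097×9.04 + 0.11×12 + 0.16×6.14) = 1.427/4.179 = 0.3416 J/s.

0.342 J/s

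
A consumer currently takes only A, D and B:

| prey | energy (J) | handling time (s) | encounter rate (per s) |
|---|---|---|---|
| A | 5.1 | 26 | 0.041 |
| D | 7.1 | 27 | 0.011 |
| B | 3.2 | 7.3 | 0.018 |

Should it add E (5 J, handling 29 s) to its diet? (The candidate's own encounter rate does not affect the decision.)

Current rate: (0.041×5.1 + 0.011×7.1 + 0.018×3.2)/(1 + 0.041×26 + 0.011×27 + 0.018×7.3) = 0.1382 J/s.
Profitability of E: 5/29 = 0.1724 J/s.
0.1724 > 0.1382, so adding E raises the average — include it.

Yes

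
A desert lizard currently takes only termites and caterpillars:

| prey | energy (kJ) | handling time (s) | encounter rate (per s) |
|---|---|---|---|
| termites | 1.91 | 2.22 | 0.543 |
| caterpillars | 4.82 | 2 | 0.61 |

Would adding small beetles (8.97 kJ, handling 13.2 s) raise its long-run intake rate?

Current rate: (0.543×1.91 + 0.61×4.82)/(1 + 0.543×2.22 + 0.61×2) = 1.161 kJ/s.
small beetles: E/h = 8.97/13.2 = 0.6795 kJ/s.
Since 0.6795 < R, time spent handling small beetles is better spent searching.

No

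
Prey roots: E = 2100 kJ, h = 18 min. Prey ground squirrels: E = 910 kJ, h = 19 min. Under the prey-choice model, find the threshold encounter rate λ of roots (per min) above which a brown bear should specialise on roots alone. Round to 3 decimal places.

0.039 per min

At the threshold, the rate on roots alone equals the profitability of ground squirrels: λ·2100/(1 + λ·18) = 910/19 = 47.89.
Rearranging, λ(2100 − 47.89×18) = 47.89, so λ = 47.89/1238 = 0.03869 per min.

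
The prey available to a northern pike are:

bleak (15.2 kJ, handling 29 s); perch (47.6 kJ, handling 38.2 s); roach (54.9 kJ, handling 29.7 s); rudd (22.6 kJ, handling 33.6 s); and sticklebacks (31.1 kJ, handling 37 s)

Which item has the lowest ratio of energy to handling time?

bleak

In descending order of E/h:
roach: 54.9/29.7 = 1.85 kJ/s
perch: 47.6/38.2 = 1.25 kJ/s
sticklebacks: 31.1/37 = 0.841 kJ/s
rudd: 22.6/33.6 = 0.673 kJ/s
bleak: 15.2/29 = 0.524 kJ/s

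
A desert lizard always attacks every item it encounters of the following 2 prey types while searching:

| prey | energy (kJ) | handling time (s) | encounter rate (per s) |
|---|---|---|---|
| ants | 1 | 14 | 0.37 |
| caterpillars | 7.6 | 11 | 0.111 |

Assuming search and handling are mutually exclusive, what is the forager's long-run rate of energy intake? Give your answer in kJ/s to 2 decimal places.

R = Σλ_iE_i / (1 + Σλ_ih_i)
Numerator: 0.37×1 + 0.111×7.6 = 1.214
Denominator: 1 + 0.37×14 + 0.111×11 = 7.401
R = 1.214/7.401 = 0.164 kJ/s

0.16 kJ/s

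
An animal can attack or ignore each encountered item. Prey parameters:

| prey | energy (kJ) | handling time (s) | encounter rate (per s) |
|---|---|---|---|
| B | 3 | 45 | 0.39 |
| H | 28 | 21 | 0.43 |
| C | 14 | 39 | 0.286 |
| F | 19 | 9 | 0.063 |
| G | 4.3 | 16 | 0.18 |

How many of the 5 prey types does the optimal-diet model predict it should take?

E/h in descending order: F 2.11, H 1.33, C 0.359, G 0.269, B 0.0667 kJ/s. The optimal diet is the largest prefix of this list for which every included type satisfies E_i/h_i > R on the types above it.
Rate on top 1: 0.7639. H: 1.33 > 0.7639 → include.
Rate on top 2: 1.249. C: 0.359 < 1.249 → exclude; stop.
Optimal diet: F, H — 2 of 5 types.

2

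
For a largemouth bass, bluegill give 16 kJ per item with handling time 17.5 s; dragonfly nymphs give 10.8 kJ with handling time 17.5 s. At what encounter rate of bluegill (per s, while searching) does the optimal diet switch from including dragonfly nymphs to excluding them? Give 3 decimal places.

The zero-one rule: include dragonfly nymphs iff E₂/h₂ > λE₁/(1+λh₁). Equality gives the switch point.
λE₁h₂ = E₂ + λE₂h₁ ⇒ λ = E₂/(E₁h₂ − E₂h₁) = 10.8/(280 − 189) = 0.1187 per s.

0.119 per s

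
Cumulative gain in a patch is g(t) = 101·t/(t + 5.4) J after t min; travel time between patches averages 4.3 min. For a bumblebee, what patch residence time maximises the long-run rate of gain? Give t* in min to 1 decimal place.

By the marginal value theorem, leave when the instantaneous gain rate g'(t) equals the habitat-wide average g(t)/(T + t).
g'(t) = 101·5.4/(t + 5.4)². Setting 101·5.4/(t+5.4)² = 101t/[(t+5.4)(4.3+t)] gives 5.4(4.3+t) = t(t+5.4), so t² = 5.4×4.3 = 23.22.
t* = √23.22 = 4.819 min.

4.8 min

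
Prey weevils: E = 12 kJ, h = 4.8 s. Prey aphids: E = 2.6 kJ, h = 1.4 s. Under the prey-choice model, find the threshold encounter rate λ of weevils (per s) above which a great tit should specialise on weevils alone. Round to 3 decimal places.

At the threshold, the rate on weevils alone equals the profitability of aphids: λ·12/(1 + λ·4.8) = 2.6/1.4 = 1.857.
Rearranging, λ(12 − 1.857×4.8) = 1.857, so λ = 1.857/3.086 = 0.6019 per s.

0.602 per s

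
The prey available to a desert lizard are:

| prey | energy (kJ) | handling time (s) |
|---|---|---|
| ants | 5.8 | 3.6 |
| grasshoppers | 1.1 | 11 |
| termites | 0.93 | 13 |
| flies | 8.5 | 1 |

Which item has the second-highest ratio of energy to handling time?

ants

In descending order of E/h:
flies: 8.5/1 = 8.5 kJ/s
ants: 5.8/3.6 = 1.61 kJ/s
grasshoppers: 1.1/11 = 0.1 kJ/s
termites: 0.93/13 = 0.0715 kJ/s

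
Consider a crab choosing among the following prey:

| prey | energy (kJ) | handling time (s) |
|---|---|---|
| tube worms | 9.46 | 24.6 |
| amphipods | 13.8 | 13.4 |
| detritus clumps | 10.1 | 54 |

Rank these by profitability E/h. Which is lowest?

Profitability E/h (kJ/s): tube worms = 9.46/24.6 = 0.385, amphipods = 13.8/13.4 = 1.03, detritus clumps = 10.1/54 = 0.187.
Ranked: amphipods > tube worms > detritus clumps.

detritus clumps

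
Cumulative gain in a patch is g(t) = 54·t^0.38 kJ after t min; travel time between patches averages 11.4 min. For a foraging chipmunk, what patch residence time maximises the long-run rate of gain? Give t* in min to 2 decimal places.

6.99 min

By the marginal value theorem, leave when the instantaneous gain rate g'(t) equals the habitat-wide average g(t)/(T + t).
g'(t) = 0.38·54·t^-0.62. Setting 0.38·54·t^-0.62 = 54·t^0.38/(11.4+t) gives 0.38(11.4+t) = t, so 0.62·t = 0.38×11.4.
t* = 0.38×11.4/0.62 = 6.987 min.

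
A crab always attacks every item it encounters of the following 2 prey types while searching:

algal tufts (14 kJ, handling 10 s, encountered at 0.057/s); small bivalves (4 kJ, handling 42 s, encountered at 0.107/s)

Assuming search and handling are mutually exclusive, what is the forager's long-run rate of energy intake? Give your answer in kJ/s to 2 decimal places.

R = Σλ_iE_i / (1 + Σλ_ih_i)
Numerator: 0.057×14 + 0.107×4 = 1.226
Denominator: 1 + 0.057×10 + 0.107×42 = 6.064
R = 1.226/6.064 = 0.2022 kJ/s

0.20 kJ/s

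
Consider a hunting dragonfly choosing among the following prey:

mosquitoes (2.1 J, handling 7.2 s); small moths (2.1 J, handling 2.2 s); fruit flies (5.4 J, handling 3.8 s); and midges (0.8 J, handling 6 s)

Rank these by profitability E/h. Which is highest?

fruit flies

Profitability E/h (J/s): mosquitoes = 2.1/7.2 = 0.292, small moths = 2.1/2.2 = 0.955, fruit flies = 5.4/3.8 = 1.42, midges = 0.8/6 = 0.133.
Ranked: fruit flies > small moths > mosquitoes > midges.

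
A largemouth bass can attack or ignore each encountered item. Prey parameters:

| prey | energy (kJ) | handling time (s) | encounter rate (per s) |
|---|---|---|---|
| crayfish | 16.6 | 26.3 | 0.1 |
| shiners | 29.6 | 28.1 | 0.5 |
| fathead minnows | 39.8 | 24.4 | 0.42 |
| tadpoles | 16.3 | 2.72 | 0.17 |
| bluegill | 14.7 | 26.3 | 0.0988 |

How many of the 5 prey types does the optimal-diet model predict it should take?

1

E/h in descending order: tadpoles 5.99, fathead minnows 1.63, shiners 1.05, crayfish 0.631, bluegill 0.559 kJ/s. The optimal diet is the largest prefix of this list for which every included type satisfies E_i/h_i > R on the types above it.
Rate on top 1: 1.895. fathead minnows: 1.63 < 1.895 → exclude; stop.
Optimal diet: tadpoles — 1 of 5 types.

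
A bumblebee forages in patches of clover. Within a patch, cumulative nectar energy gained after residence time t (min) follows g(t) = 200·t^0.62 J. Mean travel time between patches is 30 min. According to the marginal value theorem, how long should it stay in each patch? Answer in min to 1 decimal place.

By the marginal value theorem, leave when the instantaneous gain rate g'(t) equals the habitat-wide average g(t)/(T + t).
g'(t) = 0.62·200·t^-0.38. Setting 0.62·200·t^-0.38 = 200·t^0.62/(30+t) gives 0.62(30+t) = t, so 0.38·t = 0.62×30.
t* = 0.62×30/0.38 = 48.95 min.

48.9 min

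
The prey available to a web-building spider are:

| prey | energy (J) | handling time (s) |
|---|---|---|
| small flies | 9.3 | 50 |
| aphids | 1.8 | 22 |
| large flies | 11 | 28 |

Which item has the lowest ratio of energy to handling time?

aphids

Profitability E/h (J/s): small flies = 9.3/50 = 0.186, aphids = 1.8/22 = 0.0818, large flies = 11/28 = 0.393.
Ranked: large flies > small flies > aphids.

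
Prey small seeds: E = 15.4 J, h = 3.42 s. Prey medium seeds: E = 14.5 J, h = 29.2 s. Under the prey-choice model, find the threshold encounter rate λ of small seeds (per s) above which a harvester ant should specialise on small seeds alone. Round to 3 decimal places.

0.036 per s

At the threshold, the rate on small seeds alone equals the profitability of medium seeds: λ·15.4/(1 + λ·3.42) = 14.5/29.2 = 0.4966.
Rearranging, λ(15.4 − 0.4966×3.42) = 0.4966, so λ = 0.4966/13.7 = 0.03624 per s.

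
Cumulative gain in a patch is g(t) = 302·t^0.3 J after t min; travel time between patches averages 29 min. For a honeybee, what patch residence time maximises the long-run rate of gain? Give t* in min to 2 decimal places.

Maximise g(t)/(T+t): set derivative to zero → g'(t)(T+t) = g(t).
g'(t) = 0.3·302·t^-0.7. Setting 0.3·302·t^-0.7 = 302·t^0.3/(29+t) gives 0.3(29+t) = t, so 0.70·t = 0.3×29.
t* = 0.3×29/0.70 = 12.43 min.

12.43 min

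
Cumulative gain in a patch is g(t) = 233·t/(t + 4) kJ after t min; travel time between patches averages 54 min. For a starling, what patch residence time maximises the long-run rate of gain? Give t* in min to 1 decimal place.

14.7 min

Optimal t* satisfies g'(t*) = g(t*)/(T + t*).
g'(t) = 233·4/(t + 4)². Setting 233·4/(t+4)² = 233t/[(t+4)(54+t)] gives 4(54+t) = t(t+4), so t² = 4×54 = 216.
t* = √216 = 14.7 min.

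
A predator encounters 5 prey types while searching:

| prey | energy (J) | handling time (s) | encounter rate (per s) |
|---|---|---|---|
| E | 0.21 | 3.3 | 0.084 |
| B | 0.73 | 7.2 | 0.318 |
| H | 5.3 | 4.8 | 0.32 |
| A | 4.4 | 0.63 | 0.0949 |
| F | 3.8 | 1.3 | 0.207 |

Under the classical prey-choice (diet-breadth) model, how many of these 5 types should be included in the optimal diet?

3

Rank by E/h (J/s): A 6.98, F 2.92, H 1.1, B 0.101, E 0.0636. Include each in turn until the next type's E/h falls below the running intake rate.
Rate on top 1: 0.394. F: 2.92 > 0.394 → include.
Rate on top 2: 0.9061. H: 1.1 > 0.9061 → include.
Rate on top 3: 1.012. B: 0.101 < 1.012 → exclude; stop.
Optimal diet: A, F, H — 3 of 5 types.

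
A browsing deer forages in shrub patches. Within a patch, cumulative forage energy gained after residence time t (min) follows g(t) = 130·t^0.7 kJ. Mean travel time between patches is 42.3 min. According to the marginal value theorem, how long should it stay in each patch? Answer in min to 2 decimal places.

Optimal t* satisfies g'(t*) = g(t*)/(T + t*).
g'(t) = 0.7·130·t^-0.3. Setting 0.7·130·t^-0.3 = 130·t^0.7/(42.3+t) gives 0.7(42.3+t) = t, so 0.30·t = 0.7×42.3.
t* = 0.7×42.3/0.30 = 98.7 min.

98.70 min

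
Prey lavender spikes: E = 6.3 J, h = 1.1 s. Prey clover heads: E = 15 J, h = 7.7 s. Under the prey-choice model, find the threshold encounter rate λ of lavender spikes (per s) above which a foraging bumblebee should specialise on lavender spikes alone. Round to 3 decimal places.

0.469 per s

At the threshold, the rate on lavender spikes alone equals the profitability of clover heads: λ·6.3/(1 + λ·1.1) = 15/7.7 = 1.948.
Rearranging, λ(6.3 − 1.948×1.1) = 1.948, so λ = 1.948/4.157 = 0.4686 per s.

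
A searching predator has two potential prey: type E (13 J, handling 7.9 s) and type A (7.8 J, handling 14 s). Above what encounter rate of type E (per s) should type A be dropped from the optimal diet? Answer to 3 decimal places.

0.065 per s

Drop type A once their profitability E₂/h₂ falls below the rate achievable on type E alone: E₂/h₂ = λE₁/(1 + λh₁).
Solve for λ: λE₁h₂ = E₂(1 + λh₁) → λ(E₁h₂ − E₂h₁) = E₂ → λ = E₂/(E₁h₂ − E₂h₁).
λ = 7.8/(13×14 − 7.8×7.9) = 7.8/120.4 = 0.06479 per s.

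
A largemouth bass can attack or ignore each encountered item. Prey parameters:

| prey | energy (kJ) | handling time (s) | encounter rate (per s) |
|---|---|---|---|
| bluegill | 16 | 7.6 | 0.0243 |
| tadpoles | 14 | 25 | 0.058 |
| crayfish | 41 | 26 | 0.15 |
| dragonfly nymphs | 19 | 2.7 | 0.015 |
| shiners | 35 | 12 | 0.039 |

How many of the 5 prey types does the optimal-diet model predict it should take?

4

Profitabilities (E/h, kJ/s): dragonfly nymphs 7.04, shiners 2.92, bluegill 2.11, crayfish 1.58, tadpoles 0.56. Add prey in this order while the next type's profitability exceeds the intake rate on those already taken.
Rate on top 1: 0.2739. shiners: 2.92 > 0.2739 → include.
Rate on top 2: 1.094. bluegill: 2.11 > 1.094 → include.
Rate on top 3: 1.204. crayfish: 1.58 > 1.204 → include.
Rate on top 4: 1.464. tadpoles: 0.56 < 1.464 → exclude; stop.
Optimal diet: dragonfly nymphs, shiners, bluegill, crayfish — 4 of 5 types.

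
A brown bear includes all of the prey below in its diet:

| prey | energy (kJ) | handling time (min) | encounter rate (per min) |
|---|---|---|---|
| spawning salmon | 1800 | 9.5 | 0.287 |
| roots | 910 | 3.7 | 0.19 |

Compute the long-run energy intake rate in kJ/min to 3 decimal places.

R = Σλ_iE_i / (1 + Σλ_ih_i)
Numerator: 0.287×1800 + 0.19×910 = 689.5
Denominator: 1 + 0.287×9.5 + 0.19×3.7 = 4.429
R = 689.5/4.429 = 155.7 kJ/min

155.661 kJ/min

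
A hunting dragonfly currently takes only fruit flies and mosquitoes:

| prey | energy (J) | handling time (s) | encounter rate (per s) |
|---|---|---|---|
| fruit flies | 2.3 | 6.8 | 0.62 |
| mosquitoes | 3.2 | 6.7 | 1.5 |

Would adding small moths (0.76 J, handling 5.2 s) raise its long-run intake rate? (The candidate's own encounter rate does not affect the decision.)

No

Intake rate on the current diet: R = (0.62×2.3 + 1.5×3.2) / (1 + 0.62×6.8 + 1.5×6.7) = 6.226/15.27 = 0.4078 J/s.
small moths: E/h = 0.76/5.2 = 0.1462 J/s.
0.1462 < 0.4078, so adding small moths would lower the average — exclude it.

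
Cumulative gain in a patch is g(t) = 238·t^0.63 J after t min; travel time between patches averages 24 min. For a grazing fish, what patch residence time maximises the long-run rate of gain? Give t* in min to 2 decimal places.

By the marginal value theorem, leave when the instantaneous gain rate g'(t) equals the habitat-wide average g(t)/(T + t).
g'(t) = 0.63·238·t^-0.37. Setting 0.63·238·t^-0.37 = 238·t^0.63/(24+t) gives 0.63(24+t) = t, so 0.37·t = 0.63×24.
t* = 0.63×24/0.37 = 40.86 min.

40.86 min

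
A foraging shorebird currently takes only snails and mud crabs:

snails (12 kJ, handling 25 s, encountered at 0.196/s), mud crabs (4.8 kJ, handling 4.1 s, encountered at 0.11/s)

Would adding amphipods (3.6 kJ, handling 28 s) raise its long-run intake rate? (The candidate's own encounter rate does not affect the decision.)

No

Intake rate on the current diet: R = (0.196×12 + 0.11×4.8) / (1 + 0.196×25 + 0.11×4.1) = 2.88/6.351 = 0.4535 kJ/s.
amphipods: E/h = 3.6/28 = 0.1286 kJ/s.
Since 0.1286 < R, time spent handling amphipods is better spent searching.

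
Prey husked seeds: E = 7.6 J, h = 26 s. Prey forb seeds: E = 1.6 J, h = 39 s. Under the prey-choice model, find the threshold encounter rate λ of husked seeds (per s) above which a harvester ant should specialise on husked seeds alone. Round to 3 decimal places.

0.006 per s

Drop forb seeds once their profitability E₂/h₂ falls below the rate achievable on husked seeds alone: E₂/h₂ = λE₁/(1 + λh₁).
Solve for λ: λE₁h₂ = E₂(1 + λh₁) → λ(E₁h₂ − E₂h₁) = E₂ → λ = E₂/(E₁h₂ − E₂h₁).
λ = 1.6/(7.6×39 − 1.6×26) = 1.6/254.8 = 0.006279 per s.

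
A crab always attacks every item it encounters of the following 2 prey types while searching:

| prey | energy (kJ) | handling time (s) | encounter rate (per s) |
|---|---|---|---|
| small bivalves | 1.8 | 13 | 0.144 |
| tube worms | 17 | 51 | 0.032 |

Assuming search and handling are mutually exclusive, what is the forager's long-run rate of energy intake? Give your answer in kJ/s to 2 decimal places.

0.18 kJ/s

R = (0.144×1.8 + 0.032×17) / (1 + 0.144×13 + 0.032×51) = 0.8032/4.504 = 0.1783 kJ/s.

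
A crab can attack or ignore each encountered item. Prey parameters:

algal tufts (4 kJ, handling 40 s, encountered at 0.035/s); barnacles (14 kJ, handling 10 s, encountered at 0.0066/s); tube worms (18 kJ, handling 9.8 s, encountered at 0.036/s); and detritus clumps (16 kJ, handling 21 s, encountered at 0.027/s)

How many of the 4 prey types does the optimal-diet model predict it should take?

E/h in descending order: tube worms 1.84, barnacles 1.4, detritus clumps 0.762, algal tufts 0.1 kJ/s. The optimal diet is the largest prefix of this list for which every included type satisfies E_i/h_i > R on the types above it.
Rate on top 1: 0.479. barnacles: 1.4 > 0.479 → include.
Rate on top 2: 0.5218. detritus clumps: 0.762 > 0.5218 → include.
Rate on top 3: 0.5904. algal tufts: 0.1 < 0.5904 → exclude; stop.
Optimal diet: tube worms, barnacles, detritus clumps — 3 of 4 types.

3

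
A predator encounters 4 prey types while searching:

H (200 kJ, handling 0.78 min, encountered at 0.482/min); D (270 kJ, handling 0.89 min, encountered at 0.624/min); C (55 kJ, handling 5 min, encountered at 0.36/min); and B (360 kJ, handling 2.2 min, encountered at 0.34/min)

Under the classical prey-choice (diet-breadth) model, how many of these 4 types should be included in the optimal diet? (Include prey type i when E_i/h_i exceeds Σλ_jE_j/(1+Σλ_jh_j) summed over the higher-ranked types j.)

3

Profitabilities (E/h, kJ/min): D 303, H 256, B 164, C 11. Add prey in this order while the next type's profitability exceeds the intake rate on those already taken.
Rate on top 1: 108.3. H: 256 > 108.3 → include.
Rate on top 2: 137.1. B: 164 > 137.1 → include.
Rate on top 3: 144.5. C: 11 < 144.5 → exclude; stop.
Optimal diet: D, H, B — 3 of 4 types.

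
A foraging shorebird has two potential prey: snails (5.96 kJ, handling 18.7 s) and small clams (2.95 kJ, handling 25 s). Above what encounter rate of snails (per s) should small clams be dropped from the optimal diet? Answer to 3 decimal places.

Drop small clams once their profitability E₂/h₂ falls below the rate achievable on snails alone: E₂/h₂ = λE₁/(1 + λh₁).
Solve for λ: λE₁h₂ = E₂(1 + λh₁) → λ(E₁h₂ − E₂h₁) = E₂ → λ = E₂/(E₁h₂ − E₂h₁).
λ = 2.95/(5.96×25 − 2.95×18.7) = 2.95/93.84 = 0.03144 per s.

0.031 per s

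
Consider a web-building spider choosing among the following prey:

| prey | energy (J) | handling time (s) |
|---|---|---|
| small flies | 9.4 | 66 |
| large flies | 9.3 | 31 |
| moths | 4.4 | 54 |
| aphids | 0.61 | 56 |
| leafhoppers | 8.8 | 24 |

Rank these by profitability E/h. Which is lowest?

In descending order of E/h:
leafhoppers: 8.8/24 = 0.367 J/s
large flies: 9.3/31 = 0.3 J/s
small flies: 9.4/66 = 0.142 J/s
moths: 4.4/54 = 0.0815 J/s
aphids: 0.61/56 = 0.0109 J/s

aphids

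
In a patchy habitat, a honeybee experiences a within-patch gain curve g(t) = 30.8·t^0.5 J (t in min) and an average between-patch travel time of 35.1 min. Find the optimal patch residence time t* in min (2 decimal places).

Maximise g(t)/(T+t): set derivative to zero → g'(t)(T+t) = g(t).
g'(t) = 0.5·30.8·t^-0.5. Setting 0.5·30.8·t^-0.5 = 30.8·t^0.5/(35.1+t) gives 0.5(35.1+t) = t, so 0.50·t = 0.5×35.1.
t* = 0.5×35.1/0.50 = 35.1 min.

35.10 min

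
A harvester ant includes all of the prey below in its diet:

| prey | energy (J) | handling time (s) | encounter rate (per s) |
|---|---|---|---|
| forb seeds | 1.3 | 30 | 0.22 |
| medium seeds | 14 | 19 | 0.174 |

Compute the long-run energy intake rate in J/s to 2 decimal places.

Energy encountered per unit search time: 0.22×1.3 + 0.174×14 = 2.722 J/s.
Handling time per unit search time: 0.22×30 + 0.174×19 = 9.906.
Rate = 2.722/(1 + 9.906) = 0.2496 J/s.

0.25 J/s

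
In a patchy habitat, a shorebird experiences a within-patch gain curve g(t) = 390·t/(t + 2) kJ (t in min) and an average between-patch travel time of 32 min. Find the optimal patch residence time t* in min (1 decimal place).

By the marginal value theorem, leave when the instantaneous gain rate g'(t) equals the habitat-wide average g(t)/(T + t).
g'(t) = 390·2/(t + 2)². Setting 390·2/(t+2)² = 390t/[(t+2)(32+t)] gives 2(32+t) = t(t+2), so t² = 2×32 = 64.
t* = √64 = 8 min.

8.0 min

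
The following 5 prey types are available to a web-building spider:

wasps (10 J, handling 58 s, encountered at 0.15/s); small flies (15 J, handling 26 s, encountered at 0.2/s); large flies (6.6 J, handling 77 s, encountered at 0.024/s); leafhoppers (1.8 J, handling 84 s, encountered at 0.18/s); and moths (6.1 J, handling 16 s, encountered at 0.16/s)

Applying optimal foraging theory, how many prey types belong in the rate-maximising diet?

E/h in descending order: small flies 0.577, moths 0.381, wasps 0.172, large flies 0.0857, leafhoppers 0.0214 J/s. The optimal diet is the largest prefix of this list for which every included type satisfies E_i/h_i > R on the types above it.
Rate on top 1: 0.4839. moths: 0.381 < 0.4839 → exclude; stop.
Optimal diet: small flies — 1 of 5 types.

1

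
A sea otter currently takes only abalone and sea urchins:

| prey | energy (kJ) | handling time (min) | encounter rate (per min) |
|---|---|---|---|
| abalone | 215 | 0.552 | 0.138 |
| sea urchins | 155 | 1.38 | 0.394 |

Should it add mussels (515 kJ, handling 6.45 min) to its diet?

Yes

On abalone and sea urchins alone, R = ΣλE/(1+Σλh) = 90.74/1.62 = 56.02 kJ/min.
mussels: E/h = 515/6.45 = 79.84 kJ/min.
79.84 > 56.02, so adding mussels raises the average — include it.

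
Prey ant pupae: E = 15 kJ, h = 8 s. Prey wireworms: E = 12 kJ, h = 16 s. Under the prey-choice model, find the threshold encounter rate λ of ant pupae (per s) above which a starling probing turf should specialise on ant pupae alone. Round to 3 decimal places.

At the threshold, the rate on ant pupae alone equals the profitability of wireworms: λ·15/(1 + λ·8) = 12/16 = 0.75.
Rearranging, λ(15 − 0.75×8) = 0.75, so λ = 0.75/9 = 0.08333 per s.

0.083 per s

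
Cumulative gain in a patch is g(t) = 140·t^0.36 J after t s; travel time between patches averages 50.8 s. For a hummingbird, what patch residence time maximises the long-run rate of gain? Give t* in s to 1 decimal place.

Optimal t* satisfies g'(t*) = g(t*)/(T + t*).
g'(t) = 0.36·140·t^-0.64. Setting 0.36·140·t^-0.64 = 140·t^0.36/(50.8+t) gives 0.36(50.8+t) = t, so 0.64·t = 0.36×50.8.
t* = 0.36×50.8/0.64 = 28.57 s.

28.6 s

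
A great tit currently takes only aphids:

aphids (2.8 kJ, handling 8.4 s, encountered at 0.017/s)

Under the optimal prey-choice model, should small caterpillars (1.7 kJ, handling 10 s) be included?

Current rate: (0.017×2.8)/(1 + 0.017×8.4) = 0.04165 kJ/s.
small caterpillars: E/h = 1.7/10 = 0.17 kJ/s.
Since 0.17 > R, including small caterpillars increases the long-run rate.

Yes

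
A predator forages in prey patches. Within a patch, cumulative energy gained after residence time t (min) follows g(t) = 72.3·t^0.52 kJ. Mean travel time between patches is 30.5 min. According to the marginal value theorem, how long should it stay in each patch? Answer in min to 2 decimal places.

33.04 min

Optimal t* satisfies g'(t*) = g(t*)/(T + t*).
g'(t) = 0.52·72.3·t^-0.48. Setting 0.52·72.3·t^-0.48 = 72.3·t^0.52/(30.5+t) gives 0.52(30.5+t) = t, so 0.48·t = 0.52×30.5.
t* = 0.52×30.5/0.48 = 33.04 min.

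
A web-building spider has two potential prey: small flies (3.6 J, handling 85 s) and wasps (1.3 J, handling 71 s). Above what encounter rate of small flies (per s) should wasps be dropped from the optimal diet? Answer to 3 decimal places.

0.009 per s

The zero-one rule: include wasps iff E₂/h₂ > λE₁/(1+λh₁). Equality gives the switch point.
λE₁h₂ = E₂ + λE₂h₁ ⇒ λ = E₂/(E₁h₂ − E₂h₁) = 1.3/(255.6 − 110.5) = 0.008959 per s.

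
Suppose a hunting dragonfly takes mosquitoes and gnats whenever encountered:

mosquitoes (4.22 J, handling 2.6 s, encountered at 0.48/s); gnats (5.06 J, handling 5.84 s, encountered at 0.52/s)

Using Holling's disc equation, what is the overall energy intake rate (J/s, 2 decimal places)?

Energy encountered per unit search time: 0.48×4.22 + 0.52×5.06 = 4.657 J/s.
Handling time per unit search time: 0.48×2.6 + 0.52×5.84 = 4.285.
Rate = 4.657/(1 + 4.285) = 0.8812 J/s.

0.88 J/s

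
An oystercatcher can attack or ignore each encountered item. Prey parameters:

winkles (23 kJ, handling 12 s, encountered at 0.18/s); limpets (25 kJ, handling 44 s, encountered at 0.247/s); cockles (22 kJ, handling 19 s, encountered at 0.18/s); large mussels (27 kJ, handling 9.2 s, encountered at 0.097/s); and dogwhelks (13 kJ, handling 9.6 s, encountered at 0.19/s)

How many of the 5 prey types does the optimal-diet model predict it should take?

2

Rank by E/h (kJ/s): large mussels 2.93, winkles 1.92, dogwhelks 1.35, cockles 1.16, limpets 0.568. Include each in turn until the next type's E/h falls below the running intake rate.
Rate on top 1: 1.384. winkles: 1.92 > 1.384 → include.
Rate on top 2: 1.668. dogwhelks: 1.35 < 1.668 → exclude; stop.
Optimal diet: large mussels, winkles — 2 of 5 types.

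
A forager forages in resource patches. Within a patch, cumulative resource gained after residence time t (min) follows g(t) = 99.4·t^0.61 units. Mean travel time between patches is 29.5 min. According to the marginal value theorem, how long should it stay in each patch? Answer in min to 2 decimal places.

Optimal t* satisfies g'(t*) = g(t*)/(T + t*).
g'(t) = 0.61·99.4·t^-0.39. Setting 0.61·99.4·t^-0.39 = 99.4·t^0.61/(29.5+t) gives 0.61(29.5+t) = t, so 0.39·t = 0.61×29.5.
t* = 0.61×29.5/0.39 = 46.14 min.

46.14 min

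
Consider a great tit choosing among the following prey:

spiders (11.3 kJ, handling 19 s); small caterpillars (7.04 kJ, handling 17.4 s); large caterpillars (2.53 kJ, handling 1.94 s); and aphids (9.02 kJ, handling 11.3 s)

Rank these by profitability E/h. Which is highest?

In descending order of E/h:
large caterpillars: 2.53/1.94 = 1.3 kJ/s
aphids: 9.02/11.3 = 0.798 kJ/s
spiders: 11.3/19 = 0.595 kJ/s
small caterpillars: 7.04/17.4 = 0.405 kJ/s

large caterpillars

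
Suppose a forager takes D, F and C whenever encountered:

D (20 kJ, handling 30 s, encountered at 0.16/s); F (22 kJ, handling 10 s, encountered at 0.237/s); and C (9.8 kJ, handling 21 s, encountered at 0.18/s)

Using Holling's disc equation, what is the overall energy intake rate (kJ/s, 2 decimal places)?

0.85 kJ/s

R = (0.16×20 + 0.237×22 + 0.18×9.8) / (1 + 0.16×30 + 0.237×10 + 0.18×21) = 10.18/11.95 = 0.8517 kJ/s.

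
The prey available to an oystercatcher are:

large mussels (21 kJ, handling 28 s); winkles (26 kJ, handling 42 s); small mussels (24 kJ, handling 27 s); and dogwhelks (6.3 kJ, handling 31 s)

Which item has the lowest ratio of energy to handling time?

dogwhelks

In descending order of E/h:
small mussels: 24/27 = 0.889 kJ/s
large mussels: 21/28 = 0.75 kJ/s
winkles: 26/42 = 0.619 kJ/s
dogwhelks: 6.3/31 = 0.203 kJ/s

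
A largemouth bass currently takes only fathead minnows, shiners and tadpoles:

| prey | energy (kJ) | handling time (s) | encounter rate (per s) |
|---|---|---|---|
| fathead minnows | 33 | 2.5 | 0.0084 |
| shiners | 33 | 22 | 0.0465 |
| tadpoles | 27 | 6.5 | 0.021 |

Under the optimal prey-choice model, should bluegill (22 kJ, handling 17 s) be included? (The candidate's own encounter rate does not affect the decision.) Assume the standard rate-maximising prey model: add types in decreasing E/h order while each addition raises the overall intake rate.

On fathead minnows, shiners and tadpoles alone, R = ΣλE/(1+Σλh) = 2.379/2.18 = 1.091 kJ/s.
bluegill: E/h = 22/17 = 1.294 kJ/s.
1.294 > 1.091, so adding bluegill raises the average — include it.

Yes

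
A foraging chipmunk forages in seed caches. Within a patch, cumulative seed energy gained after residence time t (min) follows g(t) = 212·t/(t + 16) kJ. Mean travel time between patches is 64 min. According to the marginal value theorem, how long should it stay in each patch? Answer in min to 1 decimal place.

32.0 min

By the marginal value theorem, leave when the instantaneous gain rate g'(t) equals the habitat-wide average g(t)/(T + t).
g'(t) = 212·16/(t + 16)². Setting 212·16/(t+16)² = 212t/[(t+16)(64+t)] gives 16(64+t) = t(t+16), so t² = 16×64 = 1024.
t* = √1024 = 32 min.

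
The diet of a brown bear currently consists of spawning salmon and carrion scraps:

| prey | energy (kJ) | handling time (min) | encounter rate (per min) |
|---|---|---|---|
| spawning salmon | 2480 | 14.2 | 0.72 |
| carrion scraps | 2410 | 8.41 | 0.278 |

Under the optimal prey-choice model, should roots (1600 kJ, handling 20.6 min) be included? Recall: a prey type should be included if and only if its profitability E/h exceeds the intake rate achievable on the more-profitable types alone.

Current rate: (0.72×2480 + 0.278×2410)/(1 + 0.72×14.2 + 0.278×8.41) = 181.1 kJ/min.
roots: E/h = 1600/20.6 = 77.67 kJ/min.
77.67 < 181.1, so adding roots would lower the average — exclude it.

No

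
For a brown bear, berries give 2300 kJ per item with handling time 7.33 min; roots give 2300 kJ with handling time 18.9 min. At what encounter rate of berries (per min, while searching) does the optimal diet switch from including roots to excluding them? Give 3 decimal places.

Drop roots once their profitability E₂/h₂ falls below the rate achievable on berries alone: E₂/h₂ = λE₁/(1 + λh₁).
Solve for λ: λE₁h₂ = E₂(1 + λh₁) → λ(E₁h₂ − E₂h₁) = E₂ → λ = E₂/(E₁h₂ − E₂h₁).
λ = 2300/(2300×18.9 − 2300×7.33) = 2300/2.661e+04 = 0.08643 per min.

0.086 per min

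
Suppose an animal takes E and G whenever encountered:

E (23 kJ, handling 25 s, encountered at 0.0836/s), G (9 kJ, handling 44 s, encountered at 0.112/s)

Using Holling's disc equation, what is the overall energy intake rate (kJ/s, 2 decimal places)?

0.37 kJ/s

Energy encountered per unit search time: 0.0836×23 + 0.112×9 = 2.931 kJ/s.
Handling time per unit search time: 0.0836×25 + 0.112×44 = 7.018.
Rate = 2.931/(1 + 7.018) = 0.3655 kJ/s.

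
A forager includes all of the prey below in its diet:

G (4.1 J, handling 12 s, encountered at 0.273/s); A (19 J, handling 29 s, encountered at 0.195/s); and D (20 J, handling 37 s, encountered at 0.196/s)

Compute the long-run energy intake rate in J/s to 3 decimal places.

0.509 J/s

R = (0.273×4.1 + 0.195×19 + 0.196×20) / (1 + 0.273×12 + 0.195×29 + 0.196×37) = 8.744/17.18 = 0.5089 J/s.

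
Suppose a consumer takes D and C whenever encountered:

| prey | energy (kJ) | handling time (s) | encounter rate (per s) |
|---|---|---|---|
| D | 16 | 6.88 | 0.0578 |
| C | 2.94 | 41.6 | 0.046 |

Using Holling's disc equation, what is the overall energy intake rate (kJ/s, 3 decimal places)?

0.320 kJ/s

Energy encountered per unit search time: 0.0578×16 + 0.046×2.94 = 1.06 kJ/s.
Handling time per unit search time: 0.0578×6.88 + 0.046×41.6 = 2.311.
Rate = 1.06/(1 + 2.311) = 0.3201 kJ/s.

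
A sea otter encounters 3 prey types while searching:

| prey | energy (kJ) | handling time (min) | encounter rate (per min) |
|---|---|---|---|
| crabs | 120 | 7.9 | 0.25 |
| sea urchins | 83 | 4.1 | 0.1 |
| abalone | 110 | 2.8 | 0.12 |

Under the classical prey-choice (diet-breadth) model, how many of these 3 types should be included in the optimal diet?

3

Profitabilities (E/h, kJ/min): abalone 39.3, sea urchins 20.2, crabs 15.2. Add prey in this order while the next type's profitability exceeds the intake rate on those already taken.
Rate on top 1: 9.88. sea urchins: 20.2 > 9.88 → include.
Rate on top 2: 12.31. crabs: 15.2 > 12.31 → include.
Optimal diet: abalone, sea urchins, crabs — 3 of 3 types.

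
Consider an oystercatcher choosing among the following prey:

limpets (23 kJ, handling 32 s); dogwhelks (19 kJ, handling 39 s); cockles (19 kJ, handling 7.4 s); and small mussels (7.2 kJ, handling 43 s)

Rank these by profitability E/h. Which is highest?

Profitability E/h (kJ/s): limpets = 23/32 = 0.719, dogwhelks = 19/39 = 0.487, cockles = 19/7.4 = 2.57, small mussels = 7.2/43 = 0.167.
Ranked: cockles > limpets > dogwhelks > small mussels.

cockles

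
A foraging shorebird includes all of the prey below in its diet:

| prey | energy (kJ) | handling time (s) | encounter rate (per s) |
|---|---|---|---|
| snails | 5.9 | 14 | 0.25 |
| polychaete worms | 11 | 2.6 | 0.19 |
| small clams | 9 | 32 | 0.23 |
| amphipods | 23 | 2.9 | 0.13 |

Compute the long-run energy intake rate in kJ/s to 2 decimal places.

Energy encountered per unit search time: 0.25×5.9 + 0.19×11 + 0.23×9 + 0.13×23 = 8.625 kJ/s.
Handling time per unit search time: 0.25×14 + 0.19×2.6 + 0.23×32 + 0.13×2.9 = 11.73.
Rate = 8.625/(1 + 11.73) = 0.6775 kJ/s.

0.68 kJ/s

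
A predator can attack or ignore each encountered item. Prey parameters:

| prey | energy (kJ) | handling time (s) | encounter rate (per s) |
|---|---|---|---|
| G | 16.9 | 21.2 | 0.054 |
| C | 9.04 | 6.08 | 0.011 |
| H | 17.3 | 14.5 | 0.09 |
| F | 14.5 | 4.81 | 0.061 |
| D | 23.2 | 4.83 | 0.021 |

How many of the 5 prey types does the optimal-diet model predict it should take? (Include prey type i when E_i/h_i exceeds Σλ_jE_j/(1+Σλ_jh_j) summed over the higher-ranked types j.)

4

Profitabilities (E/h, kJ/s): D 4.8, F 3.01, C 1.49, H 1.19, G 0.797. Add prey in this order while the next type's profitability exceeds the intake rate on those already taken.
Rate on top 1: 0.4423. F: 3.01 > 0.4423 → include.
Rate on top 2: 0.9834. C: 1.49 > 0.9834 → include.
Rate on top 3: 1.006. H: 1.19 > 1.006 → include.
Rate on top 4: 1.094. G: 0.797 < 1.094 → exclude; stop.
Optimal diet: D, F, C, H — 4 of 5 types.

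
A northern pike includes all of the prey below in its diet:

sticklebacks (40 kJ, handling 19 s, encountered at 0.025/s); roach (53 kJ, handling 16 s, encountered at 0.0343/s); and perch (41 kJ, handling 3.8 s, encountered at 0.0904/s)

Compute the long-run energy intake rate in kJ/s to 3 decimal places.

R = Σλ_iE_i / (1 + Σλ_ih_i)
Numerator: 0.025×40 + 0.0343×53 + 0.0904×41 = 6.524
Denominator: 1 + 0.025×19 + 0.0343×16 + 0.0904×3.8 = 2.367
R = 6.524/2.367 = 2.756 kJ/s

2.756 kJ/s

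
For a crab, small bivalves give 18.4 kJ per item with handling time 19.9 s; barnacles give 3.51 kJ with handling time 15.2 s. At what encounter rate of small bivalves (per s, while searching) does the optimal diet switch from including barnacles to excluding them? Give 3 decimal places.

0.017 per s

At the threshold, the rate on small bivalves alone equals the profitability of barnacles: λ·18.4/(1 + λ·19.9) = 3.51/15.2 = 0.2309.
Rearranging, λ(18.4 − 0.2309×19.9) = 0.2309, so λ = 0.2309/13.8 = 0.01673 per s.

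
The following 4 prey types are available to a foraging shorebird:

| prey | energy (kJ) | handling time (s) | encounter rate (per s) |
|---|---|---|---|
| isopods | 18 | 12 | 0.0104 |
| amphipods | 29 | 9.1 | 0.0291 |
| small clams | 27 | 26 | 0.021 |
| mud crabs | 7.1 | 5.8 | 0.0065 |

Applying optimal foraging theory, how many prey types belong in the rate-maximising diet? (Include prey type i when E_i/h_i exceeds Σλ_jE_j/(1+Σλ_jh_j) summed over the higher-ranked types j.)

4

Profitabilities (E/h, kJ/s): amphipods 3.19, isopods 1.5, mud crabs 1.22, small clams 1.04. Add prey in this order while the next type's profitability exceeds the intake rate on those already taken.
Rate on top 1: 0.6672. isopods: 1.5 > 0.6672 → include.
Rate on top 2: 0.742. mud crabs: 1.22 > 0.742 → include.
Rate on top 3: 0.7547. small clams: 1.04 > 0.7547 → include.
Optimal diet: amphipods, isopods, mud crabs, small clams — 4 of 4 types.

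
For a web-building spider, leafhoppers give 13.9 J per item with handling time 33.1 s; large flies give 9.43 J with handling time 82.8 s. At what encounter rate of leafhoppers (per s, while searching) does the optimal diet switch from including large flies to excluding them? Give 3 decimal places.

0.011 per s

The zero-one rule: include large flies iff E₂/h₂ > λE₁/(1+λh₁). Equality gives the switch point.
λE₁h₂ = E₂ + λE₂h₁ ⇒ λ = E₂/(E₁h₂ − E₂h₁) = 9.43/(1151 − 312.1) = 0.01124 per s.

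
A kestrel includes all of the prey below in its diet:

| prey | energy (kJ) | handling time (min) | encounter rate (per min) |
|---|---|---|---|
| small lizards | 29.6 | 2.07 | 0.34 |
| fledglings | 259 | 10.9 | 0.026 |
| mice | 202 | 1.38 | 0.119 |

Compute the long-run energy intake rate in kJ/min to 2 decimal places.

18.98 kJ/min

R = (0.34×29.6 + 0.026×259 + 0.119×202) / (1 + 0.34×2.07 + 0.026×10.9 + 0.119×1.38) = 40.84/2.151 = 18.98 kJ/min.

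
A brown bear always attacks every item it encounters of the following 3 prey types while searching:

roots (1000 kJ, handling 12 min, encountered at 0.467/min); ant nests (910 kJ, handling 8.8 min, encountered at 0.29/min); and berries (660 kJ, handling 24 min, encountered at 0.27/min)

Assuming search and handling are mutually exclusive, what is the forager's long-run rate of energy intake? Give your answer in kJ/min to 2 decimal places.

58.14 kJ/min

R = (0.467×1000 + 0.29×910 + 0.27×660) / (1 + 0.467×12 + 0.29×8.8 + 0.27×24) = 909.1/15.64 = 58.14 kJ/min.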